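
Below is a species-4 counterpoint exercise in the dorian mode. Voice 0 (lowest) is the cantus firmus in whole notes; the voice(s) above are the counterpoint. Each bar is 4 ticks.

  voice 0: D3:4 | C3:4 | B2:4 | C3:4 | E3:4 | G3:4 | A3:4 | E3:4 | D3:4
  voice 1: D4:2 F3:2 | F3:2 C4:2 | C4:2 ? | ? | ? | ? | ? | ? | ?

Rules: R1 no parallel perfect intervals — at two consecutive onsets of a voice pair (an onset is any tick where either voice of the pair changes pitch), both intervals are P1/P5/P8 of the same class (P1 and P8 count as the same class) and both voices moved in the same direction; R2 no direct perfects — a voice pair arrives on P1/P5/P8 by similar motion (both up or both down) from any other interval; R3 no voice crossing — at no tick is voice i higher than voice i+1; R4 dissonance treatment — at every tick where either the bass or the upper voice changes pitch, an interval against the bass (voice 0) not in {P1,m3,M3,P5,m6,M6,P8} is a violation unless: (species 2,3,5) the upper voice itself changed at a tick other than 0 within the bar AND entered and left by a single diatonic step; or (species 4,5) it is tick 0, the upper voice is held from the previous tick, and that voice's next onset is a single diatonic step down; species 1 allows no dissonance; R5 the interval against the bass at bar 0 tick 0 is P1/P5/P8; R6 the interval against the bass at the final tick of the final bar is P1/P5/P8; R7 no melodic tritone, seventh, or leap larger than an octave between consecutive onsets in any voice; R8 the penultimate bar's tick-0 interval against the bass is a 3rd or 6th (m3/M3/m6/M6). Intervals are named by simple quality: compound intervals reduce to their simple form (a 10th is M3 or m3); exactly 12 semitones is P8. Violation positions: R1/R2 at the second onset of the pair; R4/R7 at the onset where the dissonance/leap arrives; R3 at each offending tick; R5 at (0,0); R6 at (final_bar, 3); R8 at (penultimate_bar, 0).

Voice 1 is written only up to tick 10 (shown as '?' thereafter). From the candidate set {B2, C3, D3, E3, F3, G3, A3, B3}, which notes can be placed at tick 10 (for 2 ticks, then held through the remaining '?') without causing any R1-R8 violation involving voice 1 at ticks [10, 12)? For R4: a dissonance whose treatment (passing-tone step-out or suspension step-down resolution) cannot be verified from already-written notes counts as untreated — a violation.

B2: violates R7
C3: violates R4
D3: violates R7
E3: violates R4
F3: violates R4
G3: legal
A3: violates R4
B3: legal

{B3, G3}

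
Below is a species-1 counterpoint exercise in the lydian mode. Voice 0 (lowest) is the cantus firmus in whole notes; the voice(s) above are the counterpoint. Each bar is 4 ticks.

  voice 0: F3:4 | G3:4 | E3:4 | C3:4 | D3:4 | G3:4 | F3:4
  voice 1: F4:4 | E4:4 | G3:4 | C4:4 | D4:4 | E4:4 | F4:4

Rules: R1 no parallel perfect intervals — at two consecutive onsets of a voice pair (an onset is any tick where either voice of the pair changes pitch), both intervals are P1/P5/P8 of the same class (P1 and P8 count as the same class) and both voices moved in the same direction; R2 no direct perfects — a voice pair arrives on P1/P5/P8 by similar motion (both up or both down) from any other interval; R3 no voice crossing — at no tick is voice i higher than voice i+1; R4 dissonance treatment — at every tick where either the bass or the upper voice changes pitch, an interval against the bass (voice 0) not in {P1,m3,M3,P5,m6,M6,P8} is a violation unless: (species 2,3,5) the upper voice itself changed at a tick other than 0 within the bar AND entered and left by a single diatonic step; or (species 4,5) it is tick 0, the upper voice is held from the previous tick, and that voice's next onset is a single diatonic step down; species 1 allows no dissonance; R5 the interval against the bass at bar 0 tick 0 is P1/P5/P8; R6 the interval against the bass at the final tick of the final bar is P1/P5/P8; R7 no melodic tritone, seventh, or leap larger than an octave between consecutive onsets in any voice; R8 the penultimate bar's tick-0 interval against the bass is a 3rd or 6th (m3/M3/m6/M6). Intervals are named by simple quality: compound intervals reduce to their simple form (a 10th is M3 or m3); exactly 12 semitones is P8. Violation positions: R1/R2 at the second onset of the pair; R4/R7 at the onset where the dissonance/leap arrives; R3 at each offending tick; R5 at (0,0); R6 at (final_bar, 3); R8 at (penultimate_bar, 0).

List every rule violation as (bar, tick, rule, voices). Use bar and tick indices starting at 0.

(4, 0, R1, (0, 1))

bar 0: v0=F3 v1=F4 downbeat P8
bar 1: v0=G3 v1=E4 downbeat M6
bar 2: v0=E3 v1=G3 downbeat m3
bar 3: v0=C3 v1=C4 downbeat P8
bar 4: v0=D3 v1=D4 downbeat P8
bar 5: v0=G3 v1=E4 downbeat M6
bar 6: v0=F3 v1=F4 downbeat P8
  -> R1 @ bar 4 tick 0 v(0, 1): C3/C4 P8 -> D3/D4 P8 similar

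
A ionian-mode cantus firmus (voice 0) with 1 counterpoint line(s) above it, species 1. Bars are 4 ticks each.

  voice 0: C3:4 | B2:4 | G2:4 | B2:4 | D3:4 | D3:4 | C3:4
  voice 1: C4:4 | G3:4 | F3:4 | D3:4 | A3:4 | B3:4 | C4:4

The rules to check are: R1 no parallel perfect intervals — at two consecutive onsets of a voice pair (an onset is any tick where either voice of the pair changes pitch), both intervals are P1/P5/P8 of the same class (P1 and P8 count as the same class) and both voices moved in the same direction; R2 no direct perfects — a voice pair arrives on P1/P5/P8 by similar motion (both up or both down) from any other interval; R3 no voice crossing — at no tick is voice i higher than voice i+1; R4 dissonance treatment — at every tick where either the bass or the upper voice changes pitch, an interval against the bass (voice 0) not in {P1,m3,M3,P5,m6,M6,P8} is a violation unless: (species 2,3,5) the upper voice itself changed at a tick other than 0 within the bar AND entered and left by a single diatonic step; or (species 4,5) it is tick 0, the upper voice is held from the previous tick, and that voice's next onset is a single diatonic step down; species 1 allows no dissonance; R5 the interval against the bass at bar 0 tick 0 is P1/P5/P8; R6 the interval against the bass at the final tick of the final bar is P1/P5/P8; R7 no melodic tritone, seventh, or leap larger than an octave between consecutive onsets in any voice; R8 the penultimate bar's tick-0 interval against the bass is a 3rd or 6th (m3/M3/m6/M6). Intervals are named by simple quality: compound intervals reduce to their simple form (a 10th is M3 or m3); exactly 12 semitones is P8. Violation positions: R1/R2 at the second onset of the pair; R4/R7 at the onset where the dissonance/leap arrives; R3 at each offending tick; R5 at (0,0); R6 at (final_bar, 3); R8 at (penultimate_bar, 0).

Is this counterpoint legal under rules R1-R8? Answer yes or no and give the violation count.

No (2 violations)

bar 0: v0=C3 v1=C4 (P8)
bar 1: v0=B2 v1=G3 (m6)
bar 2: v0=G2 v1=F3 (m7)
bar 3: v0=B2 v1=D3 (m3)
bar 4: v0=D3 v1=A3 (P5)
bar 5: v0=D3 v1=B3 (M6)
bar 6: v0=C3 v1=C4 (P8)
  R4 @ bar2.0: G2/F3 m7 untreated
  R2 @ bar4.0: B2/D3 m3 -> D3/A3 P5 similar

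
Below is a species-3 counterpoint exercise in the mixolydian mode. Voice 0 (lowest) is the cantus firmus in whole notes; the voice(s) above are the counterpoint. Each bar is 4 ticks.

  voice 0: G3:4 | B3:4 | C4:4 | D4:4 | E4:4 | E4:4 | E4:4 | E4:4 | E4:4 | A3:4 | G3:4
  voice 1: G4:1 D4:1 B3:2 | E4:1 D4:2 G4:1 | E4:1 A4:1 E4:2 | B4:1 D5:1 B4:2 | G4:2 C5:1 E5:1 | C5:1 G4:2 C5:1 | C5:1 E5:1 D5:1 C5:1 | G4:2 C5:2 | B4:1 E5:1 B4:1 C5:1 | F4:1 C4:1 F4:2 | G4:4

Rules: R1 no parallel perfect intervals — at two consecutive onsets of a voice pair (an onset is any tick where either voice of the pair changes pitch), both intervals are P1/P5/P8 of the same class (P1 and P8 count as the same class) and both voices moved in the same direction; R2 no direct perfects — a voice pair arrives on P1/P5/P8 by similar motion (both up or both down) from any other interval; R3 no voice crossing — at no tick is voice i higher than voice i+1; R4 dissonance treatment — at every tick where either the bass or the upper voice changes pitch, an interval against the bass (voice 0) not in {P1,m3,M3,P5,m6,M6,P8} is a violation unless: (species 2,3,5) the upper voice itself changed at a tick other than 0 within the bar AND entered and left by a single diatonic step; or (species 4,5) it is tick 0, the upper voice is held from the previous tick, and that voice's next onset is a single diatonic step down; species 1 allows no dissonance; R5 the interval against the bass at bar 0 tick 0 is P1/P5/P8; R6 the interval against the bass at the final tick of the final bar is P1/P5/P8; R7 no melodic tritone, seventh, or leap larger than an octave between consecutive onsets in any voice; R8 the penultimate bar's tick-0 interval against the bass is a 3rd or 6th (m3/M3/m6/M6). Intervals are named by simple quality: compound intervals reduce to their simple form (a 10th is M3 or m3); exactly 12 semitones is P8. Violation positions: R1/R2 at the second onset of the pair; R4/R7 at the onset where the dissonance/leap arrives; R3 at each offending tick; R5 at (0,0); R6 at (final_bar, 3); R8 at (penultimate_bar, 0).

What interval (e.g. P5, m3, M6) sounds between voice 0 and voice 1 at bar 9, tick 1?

m3

voice 0=A3 voice 1=C4 -> m3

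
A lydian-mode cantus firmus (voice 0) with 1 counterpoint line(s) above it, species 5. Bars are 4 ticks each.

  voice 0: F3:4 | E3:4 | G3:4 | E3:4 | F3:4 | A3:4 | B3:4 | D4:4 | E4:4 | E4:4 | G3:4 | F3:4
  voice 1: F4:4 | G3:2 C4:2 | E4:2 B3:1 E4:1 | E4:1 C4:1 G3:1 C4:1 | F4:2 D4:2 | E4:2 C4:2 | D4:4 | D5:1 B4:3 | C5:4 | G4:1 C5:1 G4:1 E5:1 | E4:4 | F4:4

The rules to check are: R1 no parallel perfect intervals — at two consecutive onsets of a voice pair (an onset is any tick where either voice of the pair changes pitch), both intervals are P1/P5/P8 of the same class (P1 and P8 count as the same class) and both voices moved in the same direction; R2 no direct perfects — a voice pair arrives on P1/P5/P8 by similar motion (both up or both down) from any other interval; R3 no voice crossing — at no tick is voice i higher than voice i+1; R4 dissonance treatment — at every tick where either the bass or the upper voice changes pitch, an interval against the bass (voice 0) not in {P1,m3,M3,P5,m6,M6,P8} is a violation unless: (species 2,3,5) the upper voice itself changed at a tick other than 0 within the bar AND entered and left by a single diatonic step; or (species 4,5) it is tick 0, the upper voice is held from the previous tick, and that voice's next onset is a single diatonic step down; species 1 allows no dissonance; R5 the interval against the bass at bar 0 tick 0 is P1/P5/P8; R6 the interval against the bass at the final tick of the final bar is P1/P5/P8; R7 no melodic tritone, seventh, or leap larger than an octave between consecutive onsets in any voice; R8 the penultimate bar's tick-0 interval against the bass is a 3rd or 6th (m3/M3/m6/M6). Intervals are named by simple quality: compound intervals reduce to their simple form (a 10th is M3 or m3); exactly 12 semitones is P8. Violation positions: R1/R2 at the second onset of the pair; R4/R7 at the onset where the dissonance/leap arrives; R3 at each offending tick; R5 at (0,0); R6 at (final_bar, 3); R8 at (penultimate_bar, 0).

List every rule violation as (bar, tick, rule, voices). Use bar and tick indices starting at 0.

(1, 0, R7, (1,))
(4, 0, R2, (0, 1))
(5, 0, R2, (0, 1))
(7, 0, R2, (0, 1))

bar 0: v0=F3 v1=F4 downbeat P8
bar 1: v0=E3 v1=G3 downbeat m3
bar 2: v0=G3 v1=E4 downbeat M6
bar 3: v0=E3 v1=E4 downbeat P8
bar 4: v0=F3 v1=F4 downbeat P8
bar 5: v0=A3 v1=E4 downbeat P5
bar 6: v0=B3 v1=D4 downbeat m3
bar 7: v0=D4 v1=D5 downbeat P8
bar 8: v0=E4 v1=C5 downbeat m6
bar 9: v0=E4 v1=G4 downbeat m3
bar 10: v0=G3 v1=E4 downbeat M6
bar 11: v0=F3 v1=F4 downbeat P8
  -> R7 @ bar 1 tick 0 v(1,): F4->G3 leap 10st
  -> R2 @ bar 4 tick 0 v(0, 1): E3/C4 m6 -> F3/F4 P8 similar
  -> R2 @ bar 5 tick 0 v(0, 1): F3/D4 M6 -> A3/E4 P5 similar
  -> R2 @ bar 7 tick 0 v(0, 1): B3/D4 m3 -> D4/D5 P8 similar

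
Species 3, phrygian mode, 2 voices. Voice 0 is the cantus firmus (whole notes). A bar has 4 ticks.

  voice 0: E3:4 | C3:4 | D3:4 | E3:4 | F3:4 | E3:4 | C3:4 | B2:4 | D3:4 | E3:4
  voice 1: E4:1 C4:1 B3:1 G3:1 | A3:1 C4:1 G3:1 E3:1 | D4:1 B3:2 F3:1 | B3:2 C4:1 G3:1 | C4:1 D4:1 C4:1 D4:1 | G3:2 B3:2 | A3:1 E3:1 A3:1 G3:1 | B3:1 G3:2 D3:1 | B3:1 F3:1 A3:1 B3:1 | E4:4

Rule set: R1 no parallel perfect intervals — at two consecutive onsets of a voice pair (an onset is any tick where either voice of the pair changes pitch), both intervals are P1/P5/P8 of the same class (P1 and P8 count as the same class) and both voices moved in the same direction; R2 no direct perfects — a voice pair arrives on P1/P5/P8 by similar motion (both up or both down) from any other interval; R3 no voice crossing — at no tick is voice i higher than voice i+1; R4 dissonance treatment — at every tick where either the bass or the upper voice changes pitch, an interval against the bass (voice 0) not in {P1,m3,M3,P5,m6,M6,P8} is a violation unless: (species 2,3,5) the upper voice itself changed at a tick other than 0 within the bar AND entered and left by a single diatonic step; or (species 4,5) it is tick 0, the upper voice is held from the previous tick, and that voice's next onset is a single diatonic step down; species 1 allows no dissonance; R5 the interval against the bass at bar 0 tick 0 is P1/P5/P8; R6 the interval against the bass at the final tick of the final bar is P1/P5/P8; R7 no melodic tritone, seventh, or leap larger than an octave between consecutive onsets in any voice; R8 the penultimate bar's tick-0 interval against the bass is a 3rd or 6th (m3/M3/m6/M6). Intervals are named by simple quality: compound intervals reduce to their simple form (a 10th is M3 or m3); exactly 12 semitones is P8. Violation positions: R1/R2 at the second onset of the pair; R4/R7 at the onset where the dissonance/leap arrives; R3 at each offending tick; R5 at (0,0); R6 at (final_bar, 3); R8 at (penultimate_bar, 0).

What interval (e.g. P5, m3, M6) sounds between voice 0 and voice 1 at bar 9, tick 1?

voice 0=E3 voice 1=E4 -> P8

P8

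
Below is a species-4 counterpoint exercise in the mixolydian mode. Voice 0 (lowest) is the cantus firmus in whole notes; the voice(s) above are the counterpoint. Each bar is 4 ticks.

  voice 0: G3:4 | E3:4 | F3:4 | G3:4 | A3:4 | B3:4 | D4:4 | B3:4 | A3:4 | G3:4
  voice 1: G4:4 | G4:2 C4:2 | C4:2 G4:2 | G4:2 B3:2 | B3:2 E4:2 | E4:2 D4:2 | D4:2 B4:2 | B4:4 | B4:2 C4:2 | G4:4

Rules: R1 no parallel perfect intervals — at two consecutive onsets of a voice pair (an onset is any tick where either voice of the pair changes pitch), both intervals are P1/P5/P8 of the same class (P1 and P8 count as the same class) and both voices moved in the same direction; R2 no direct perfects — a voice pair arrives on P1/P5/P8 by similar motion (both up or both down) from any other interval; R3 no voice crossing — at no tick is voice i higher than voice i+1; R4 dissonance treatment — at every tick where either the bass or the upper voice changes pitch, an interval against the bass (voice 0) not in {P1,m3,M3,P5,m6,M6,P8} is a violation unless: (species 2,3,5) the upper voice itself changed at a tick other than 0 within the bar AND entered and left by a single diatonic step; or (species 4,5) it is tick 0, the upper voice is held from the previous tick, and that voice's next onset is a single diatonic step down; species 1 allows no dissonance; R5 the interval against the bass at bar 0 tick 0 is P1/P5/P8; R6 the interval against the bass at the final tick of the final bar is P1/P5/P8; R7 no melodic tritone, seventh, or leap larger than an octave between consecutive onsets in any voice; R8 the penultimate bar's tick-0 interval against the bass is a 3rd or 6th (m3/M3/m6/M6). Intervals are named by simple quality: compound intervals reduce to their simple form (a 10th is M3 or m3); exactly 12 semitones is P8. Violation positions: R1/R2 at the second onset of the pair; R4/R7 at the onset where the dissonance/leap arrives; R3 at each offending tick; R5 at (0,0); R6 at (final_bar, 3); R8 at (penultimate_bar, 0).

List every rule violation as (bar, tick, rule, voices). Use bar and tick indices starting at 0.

bar 0: v0=G3 v1=G4 downbeat P8
bar 1: v0=E3 v1=G4 downbeat m3
bar 2: v0=F3 v1=C4 downbeat P5
bar 3: v0=G3 v1=G4 downbeat P8
bar 4: v0=A3 v1=B3 downbeat M2
bar 5: v0=B3 v1=E4 downbeat P4
bar 6: v0=D4 v1=D4 downbeat P1
bar 7: v0=B3 v1=B4 downbeat P8
bar 8: v0=A3 v1=B4 downbeat M2
bar 9: v0=G3 v1=G4 downbeat P8
  -> R4 @ bar 2 tick 2 v(0, 1): F3/G4 M2 untreated
  -> R4 @ bar 4 tick 0 v(0, 1): A3/B3 M2 untreated
  -> R4 @ bar 8 tick 0 v(0, 1): A3/B4 M2 untreated
  -> R8 @ bar 8 tick 0 v(0, 1): penult M2 not 3rd/6th
  -> R7 @ bar 8 tick 2 v(1,): B4->C4 leap 11st

(2, 2, R4, (0, 1))
(4, 0, R4, (0, 1))
(8, 0, R4, (0, 1))
(8, 0, R8, (0, 1))
(8, 2, R7, (1,))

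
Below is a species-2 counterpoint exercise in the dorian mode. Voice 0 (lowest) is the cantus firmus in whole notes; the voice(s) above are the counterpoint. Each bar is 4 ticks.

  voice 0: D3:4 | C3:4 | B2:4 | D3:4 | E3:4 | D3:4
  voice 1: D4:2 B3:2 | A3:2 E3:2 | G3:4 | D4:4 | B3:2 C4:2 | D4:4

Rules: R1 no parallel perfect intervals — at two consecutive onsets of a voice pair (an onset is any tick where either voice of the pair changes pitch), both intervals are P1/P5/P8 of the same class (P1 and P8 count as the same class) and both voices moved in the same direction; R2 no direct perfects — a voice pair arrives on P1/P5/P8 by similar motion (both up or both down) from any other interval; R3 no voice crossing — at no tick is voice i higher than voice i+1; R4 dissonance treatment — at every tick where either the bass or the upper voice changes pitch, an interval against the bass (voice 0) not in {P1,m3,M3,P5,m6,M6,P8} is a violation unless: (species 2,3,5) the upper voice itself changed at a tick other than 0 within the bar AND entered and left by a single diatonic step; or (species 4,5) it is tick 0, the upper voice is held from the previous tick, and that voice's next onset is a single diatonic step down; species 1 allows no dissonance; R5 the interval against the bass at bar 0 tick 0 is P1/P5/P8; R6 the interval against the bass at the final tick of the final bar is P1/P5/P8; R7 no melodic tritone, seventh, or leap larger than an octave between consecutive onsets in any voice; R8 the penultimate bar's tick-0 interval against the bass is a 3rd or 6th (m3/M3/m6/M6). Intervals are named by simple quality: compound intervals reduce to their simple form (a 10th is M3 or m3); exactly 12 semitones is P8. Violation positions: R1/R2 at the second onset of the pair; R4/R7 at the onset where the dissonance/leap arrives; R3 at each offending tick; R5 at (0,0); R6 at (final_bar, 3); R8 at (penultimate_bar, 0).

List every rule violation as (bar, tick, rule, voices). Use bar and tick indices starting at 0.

(3, 0, R2, (0, 1))
(4, 0, R8, (0, 1))

bar 0: v0=D3 v1=D4 downbeat P8
bar 1: v0=C3 v1=A3 downbeat M6
bar 2: v0=B2 v1=G3 downbeat m6
bar 3: v0=D3 v1=D4 downbeat P8
bar 4: v0=E3 v1=B3 downbeat P5
bar 5: v0=D3 v1=D4 downbeat P8
  -> R2 @ bar 3 tick 0 v(0, 1): B2/G3 m6 -> D3/D4 P8 similar
  -> R8 @ bar 4 tick 0 v(0, 1): penult P5 not 3rd/6th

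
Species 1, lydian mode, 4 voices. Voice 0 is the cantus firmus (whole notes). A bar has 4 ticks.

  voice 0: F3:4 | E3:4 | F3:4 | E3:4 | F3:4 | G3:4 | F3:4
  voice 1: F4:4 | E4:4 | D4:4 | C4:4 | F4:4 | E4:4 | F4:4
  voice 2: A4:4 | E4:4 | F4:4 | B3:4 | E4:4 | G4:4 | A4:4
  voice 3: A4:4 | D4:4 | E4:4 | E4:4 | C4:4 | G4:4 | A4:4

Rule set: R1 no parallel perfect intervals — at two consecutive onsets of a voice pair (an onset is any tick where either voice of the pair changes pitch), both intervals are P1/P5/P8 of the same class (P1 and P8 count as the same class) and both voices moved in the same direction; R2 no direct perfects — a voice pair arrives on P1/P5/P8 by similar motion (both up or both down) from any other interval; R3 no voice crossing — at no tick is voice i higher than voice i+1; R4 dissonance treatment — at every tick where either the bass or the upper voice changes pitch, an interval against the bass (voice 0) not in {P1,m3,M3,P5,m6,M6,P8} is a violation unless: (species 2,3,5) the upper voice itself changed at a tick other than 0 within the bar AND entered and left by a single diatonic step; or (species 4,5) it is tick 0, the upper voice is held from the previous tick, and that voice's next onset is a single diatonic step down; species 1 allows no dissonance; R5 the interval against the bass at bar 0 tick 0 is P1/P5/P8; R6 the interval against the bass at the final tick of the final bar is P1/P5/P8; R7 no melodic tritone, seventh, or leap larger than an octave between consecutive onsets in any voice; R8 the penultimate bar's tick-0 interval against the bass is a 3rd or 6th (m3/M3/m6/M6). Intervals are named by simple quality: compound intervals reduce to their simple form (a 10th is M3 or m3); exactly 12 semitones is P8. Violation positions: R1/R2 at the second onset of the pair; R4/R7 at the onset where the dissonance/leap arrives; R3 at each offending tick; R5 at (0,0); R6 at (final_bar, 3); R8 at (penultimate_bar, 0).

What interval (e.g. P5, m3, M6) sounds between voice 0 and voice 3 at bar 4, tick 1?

voice 0=F3 voice 3=C4 -> P5

P5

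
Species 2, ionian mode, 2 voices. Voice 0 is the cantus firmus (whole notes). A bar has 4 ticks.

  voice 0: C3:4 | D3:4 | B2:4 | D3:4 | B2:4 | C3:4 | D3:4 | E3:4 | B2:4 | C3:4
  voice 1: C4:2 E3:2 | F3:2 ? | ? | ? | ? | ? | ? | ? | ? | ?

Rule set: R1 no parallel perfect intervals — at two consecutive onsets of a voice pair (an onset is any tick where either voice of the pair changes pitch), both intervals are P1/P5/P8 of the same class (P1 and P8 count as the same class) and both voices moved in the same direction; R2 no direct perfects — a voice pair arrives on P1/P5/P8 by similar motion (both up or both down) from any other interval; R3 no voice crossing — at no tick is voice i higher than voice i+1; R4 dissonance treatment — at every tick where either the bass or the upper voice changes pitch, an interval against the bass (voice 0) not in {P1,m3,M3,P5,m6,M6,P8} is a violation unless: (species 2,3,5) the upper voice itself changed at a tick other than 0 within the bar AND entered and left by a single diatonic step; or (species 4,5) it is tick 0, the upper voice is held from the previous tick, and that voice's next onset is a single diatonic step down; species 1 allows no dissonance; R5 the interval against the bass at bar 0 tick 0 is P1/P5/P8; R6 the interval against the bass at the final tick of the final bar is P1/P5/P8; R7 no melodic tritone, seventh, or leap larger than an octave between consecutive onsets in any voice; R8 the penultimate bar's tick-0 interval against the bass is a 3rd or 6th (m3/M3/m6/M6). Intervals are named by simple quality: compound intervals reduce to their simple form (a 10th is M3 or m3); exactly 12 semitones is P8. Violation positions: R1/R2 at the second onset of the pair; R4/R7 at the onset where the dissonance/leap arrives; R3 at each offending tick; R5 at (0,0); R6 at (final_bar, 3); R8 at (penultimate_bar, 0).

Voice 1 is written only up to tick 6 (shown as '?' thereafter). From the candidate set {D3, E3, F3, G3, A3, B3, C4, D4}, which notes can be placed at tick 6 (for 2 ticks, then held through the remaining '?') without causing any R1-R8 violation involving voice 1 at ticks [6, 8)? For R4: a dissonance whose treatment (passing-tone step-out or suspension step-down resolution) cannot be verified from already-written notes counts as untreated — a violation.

{A3, D3, D4, F3}

D3: legal
E3: violates R4
F3: legal
G3: violates R4
A3: legal
B3: violates R7
C4: violates R4
D4: legal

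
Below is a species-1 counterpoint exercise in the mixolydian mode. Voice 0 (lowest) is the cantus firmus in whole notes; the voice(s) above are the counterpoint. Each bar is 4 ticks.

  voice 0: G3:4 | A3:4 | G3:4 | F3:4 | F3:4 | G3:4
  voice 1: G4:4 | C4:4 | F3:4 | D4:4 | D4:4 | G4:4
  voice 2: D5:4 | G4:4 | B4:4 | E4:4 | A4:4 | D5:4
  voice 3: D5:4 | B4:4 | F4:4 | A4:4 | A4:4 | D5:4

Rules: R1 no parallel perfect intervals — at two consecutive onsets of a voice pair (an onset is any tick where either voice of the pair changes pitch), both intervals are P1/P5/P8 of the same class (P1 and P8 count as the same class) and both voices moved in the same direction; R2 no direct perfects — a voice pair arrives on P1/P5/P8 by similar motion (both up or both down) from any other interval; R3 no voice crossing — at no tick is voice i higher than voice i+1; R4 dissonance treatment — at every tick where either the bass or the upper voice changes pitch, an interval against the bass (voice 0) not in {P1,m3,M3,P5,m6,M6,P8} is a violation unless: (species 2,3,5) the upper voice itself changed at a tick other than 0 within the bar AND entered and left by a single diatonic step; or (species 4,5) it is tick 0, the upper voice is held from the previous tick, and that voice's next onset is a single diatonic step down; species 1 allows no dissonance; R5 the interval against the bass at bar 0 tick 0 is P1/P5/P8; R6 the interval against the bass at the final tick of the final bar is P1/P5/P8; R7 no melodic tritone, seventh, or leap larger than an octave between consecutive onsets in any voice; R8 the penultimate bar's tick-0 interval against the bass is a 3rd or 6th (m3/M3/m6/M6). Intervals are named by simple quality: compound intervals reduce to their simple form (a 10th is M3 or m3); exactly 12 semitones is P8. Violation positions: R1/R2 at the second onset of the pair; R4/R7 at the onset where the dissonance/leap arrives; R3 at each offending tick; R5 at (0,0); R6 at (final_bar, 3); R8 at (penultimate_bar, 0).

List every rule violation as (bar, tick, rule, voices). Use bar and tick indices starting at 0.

bar 0: v0=G3 v1=G4 v2=D5 v3=D5 downbeat P5
bar 1: v0=A3 v1=C4 v2=G4 v3=B4 downbeat M2
bar 2: v0=G3 v1=F3 v2=B4 v3=F4 downbeat m7
bar 3: v0=F3 v1=D4 v2=E4 v3=A4 downbeat M3
bar 4: v0=F3 v1=D4 v2=A4 v3=A4 downbeat M3
bar 5: v0=G3 v1=G4 v2=D5 v3=D5 downbeat P5
  -> R1 @ bar 1 tick 0 v(1, 2): G4/D5 P5 -> C4/G4 P5 similar
  -> R4 @ bar 1 tick 0 v(0, 2): A3/G4 m7 untreated
  -> R4 @ bar 1 tick 0 v(0, 3): A3/B4 M2 untreated
  -> R2 @ bar 2 tick 0 v(1, 3): C4/B4 M7 -> F3/F4 P8 similar
  -> R3 @ bar 2 tick 0 v(0, 1): G3 above F3
  -> R3 @ bar 2 tick 0 v(2, 3): B4 above F4
  -> R4 @ bar 2 tick 0 v(0, 1): G3/F3 M2 untreated
  -> R4 @ bar 2 tick 0 v(0, 3): G3/F4 m7 untreated
  -> R7 @ bar 2 tick 0 v(3,): B4->F4 leap 6st
  -> R3 @ bar 2 tick 1 v(0, 1): G3 above F3
  -> R3 @ bar 2 tick 1 v(2, 3): B4 above F4
  -> R3 @ bar 2 tick 2 v(0, 1): G3 above F3
  -> R3 @ bar 2 tick 2 v(2, 3): B4 above F4
  -> R3 @ bar 2 tick 3 v(0, 1): G3 above F3
  -> R3 @ bar 2 tick 3 v(2, 3): B4 above F4
  -> R2 @ bar 3 tick 0 v(1, 3): F3/F4 P8 -> D4/A4 P5 similar
  -> R4 @ bar 3 tick 0 v(0, 2): F3/E4 M7 untreated
  -> R1 @ bar 5 tick 0 v(1, 2): D4/A4 P5 -> G4/D5 P5 similar
  -> R1 @ bar 5 tick 0 v(1, 3): D4/A4 P5 -> G4/D5 P5 similar
  -> R1 @ bar 5 tick 0 v(2, 3): A4/A4 P1 -> D5/D5 P1 similar
  -> R2 @ bar 5 tick 0 v(0, 1): F3/D4 M6 -> G3/G4 P8 similar
  -> R2 @ bar 5 tick 0 v(0, 2): F3/A4 M3 -> G3/D5 P5 similar
  -> R2 @ bar 5 tick 0 v(0, 3): F3/A4 M3 -> G3/D5 P5 similar

(1, 0, R1, (1, 2))
(1, 0, R4, (0, 2))
(1, 0, R4, (0, 3))
(2, 0, R2, (1, 3))
(2, 0, R3, (0, 1))
(2, 0, R3, (2, 3))
(2, 0, R4, (0, 1))
(2, 0, R4, (0, 3))
(2, 0, R7, (3,))
(2, 1, R3, (0, 1))
(2, 1, R3, (2, 3))
(2, 2, R3, (0, 1))
(2, 2, R3, (2, 3))
(2, 3, R3, (0, 1))
(2, 3, R3, (2, 3))
(3, 0, R2, (1, 3))
(3, 0, R4, (0, 2))
(5, 0, R1, (1, 2))
(5, 0, R1, (1, 3))
(5, 0, R1, (2, 3))
(5, 0, R2, (0, 1))
(5, 0, R2, (0, 2))
(5, 0, R2, (0, 3))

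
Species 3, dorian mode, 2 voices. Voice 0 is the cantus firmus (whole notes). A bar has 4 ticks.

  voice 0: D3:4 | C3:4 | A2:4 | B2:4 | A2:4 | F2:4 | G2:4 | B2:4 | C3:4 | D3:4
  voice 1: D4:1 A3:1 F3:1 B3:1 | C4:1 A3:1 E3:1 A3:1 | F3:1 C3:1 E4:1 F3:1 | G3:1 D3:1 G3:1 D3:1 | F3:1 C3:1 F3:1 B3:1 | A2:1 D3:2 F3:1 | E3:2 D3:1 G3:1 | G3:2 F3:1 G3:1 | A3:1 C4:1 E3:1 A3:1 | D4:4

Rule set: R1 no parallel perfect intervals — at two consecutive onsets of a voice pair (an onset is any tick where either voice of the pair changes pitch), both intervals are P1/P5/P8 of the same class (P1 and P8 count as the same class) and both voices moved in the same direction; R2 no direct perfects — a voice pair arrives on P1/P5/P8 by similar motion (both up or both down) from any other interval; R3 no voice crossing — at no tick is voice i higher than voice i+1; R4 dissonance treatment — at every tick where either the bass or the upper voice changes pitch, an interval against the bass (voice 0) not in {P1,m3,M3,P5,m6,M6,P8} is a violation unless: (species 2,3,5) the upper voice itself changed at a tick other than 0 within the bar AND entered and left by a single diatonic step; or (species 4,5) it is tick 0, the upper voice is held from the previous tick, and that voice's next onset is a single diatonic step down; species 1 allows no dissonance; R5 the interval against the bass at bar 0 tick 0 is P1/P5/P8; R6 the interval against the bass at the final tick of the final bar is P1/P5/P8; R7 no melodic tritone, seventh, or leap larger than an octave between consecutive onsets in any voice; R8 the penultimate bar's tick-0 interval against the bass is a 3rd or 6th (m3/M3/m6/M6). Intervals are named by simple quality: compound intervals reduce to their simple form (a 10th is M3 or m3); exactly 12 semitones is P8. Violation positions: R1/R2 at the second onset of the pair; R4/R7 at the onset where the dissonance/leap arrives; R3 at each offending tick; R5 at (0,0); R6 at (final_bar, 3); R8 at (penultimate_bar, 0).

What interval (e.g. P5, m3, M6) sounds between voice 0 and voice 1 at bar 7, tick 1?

m6

voice 0=B2 voice 1=G3 -> m6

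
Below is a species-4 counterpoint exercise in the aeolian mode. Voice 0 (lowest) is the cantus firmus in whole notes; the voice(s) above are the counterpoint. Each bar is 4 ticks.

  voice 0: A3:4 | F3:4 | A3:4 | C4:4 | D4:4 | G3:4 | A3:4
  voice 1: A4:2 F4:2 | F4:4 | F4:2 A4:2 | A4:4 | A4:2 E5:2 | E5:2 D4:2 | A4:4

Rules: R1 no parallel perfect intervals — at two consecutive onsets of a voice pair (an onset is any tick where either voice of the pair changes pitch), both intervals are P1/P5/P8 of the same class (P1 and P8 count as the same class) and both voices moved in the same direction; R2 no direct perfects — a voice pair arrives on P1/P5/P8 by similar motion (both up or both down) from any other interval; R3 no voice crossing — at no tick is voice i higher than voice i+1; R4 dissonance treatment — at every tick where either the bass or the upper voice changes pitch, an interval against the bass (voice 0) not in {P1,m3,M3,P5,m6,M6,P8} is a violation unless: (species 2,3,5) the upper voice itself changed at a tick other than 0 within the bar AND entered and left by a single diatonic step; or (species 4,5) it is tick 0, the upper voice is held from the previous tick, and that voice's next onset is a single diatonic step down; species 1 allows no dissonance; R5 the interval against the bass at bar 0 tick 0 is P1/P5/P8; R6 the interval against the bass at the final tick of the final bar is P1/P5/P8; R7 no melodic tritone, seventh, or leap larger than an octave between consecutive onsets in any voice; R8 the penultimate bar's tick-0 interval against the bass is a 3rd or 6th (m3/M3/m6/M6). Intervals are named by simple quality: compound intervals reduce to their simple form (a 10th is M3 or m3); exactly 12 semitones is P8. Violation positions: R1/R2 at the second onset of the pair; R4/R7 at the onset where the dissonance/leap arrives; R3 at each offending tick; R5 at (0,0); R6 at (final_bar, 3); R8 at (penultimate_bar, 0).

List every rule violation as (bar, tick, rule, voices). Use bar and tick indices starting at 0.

(4, 2, R4, (0, 1))
(5, 2, R7, (1,))
(6, 0, R2, (0, 1))

bar 0: v0=A3 v1=A4 downbeat P8
bar 1: v0=F3 v1=F4 downbeat P8
bar 2: v0=A3 v1=F4 downbeat m6
bar 3: v0=C4 v1=A4 downbeat M6
bar 4: v0=D4 v1=A4 downbeat P5
bar 5: v0=G3 v1=E5 downbeat M6
bar 6: v0=A3 v1=A4 downbeat P8
  -> R4 @ bar 4 tick 2 v(0, 1): D4/E5 M2 untreated
  -> R7 @ bar 5 tick 2 v(1,): E5->D4 leap 14st
  -> R2 @ bar 6 tick 0 v(0, 1): G3/D4 P5 -> A3/A4 P8 similar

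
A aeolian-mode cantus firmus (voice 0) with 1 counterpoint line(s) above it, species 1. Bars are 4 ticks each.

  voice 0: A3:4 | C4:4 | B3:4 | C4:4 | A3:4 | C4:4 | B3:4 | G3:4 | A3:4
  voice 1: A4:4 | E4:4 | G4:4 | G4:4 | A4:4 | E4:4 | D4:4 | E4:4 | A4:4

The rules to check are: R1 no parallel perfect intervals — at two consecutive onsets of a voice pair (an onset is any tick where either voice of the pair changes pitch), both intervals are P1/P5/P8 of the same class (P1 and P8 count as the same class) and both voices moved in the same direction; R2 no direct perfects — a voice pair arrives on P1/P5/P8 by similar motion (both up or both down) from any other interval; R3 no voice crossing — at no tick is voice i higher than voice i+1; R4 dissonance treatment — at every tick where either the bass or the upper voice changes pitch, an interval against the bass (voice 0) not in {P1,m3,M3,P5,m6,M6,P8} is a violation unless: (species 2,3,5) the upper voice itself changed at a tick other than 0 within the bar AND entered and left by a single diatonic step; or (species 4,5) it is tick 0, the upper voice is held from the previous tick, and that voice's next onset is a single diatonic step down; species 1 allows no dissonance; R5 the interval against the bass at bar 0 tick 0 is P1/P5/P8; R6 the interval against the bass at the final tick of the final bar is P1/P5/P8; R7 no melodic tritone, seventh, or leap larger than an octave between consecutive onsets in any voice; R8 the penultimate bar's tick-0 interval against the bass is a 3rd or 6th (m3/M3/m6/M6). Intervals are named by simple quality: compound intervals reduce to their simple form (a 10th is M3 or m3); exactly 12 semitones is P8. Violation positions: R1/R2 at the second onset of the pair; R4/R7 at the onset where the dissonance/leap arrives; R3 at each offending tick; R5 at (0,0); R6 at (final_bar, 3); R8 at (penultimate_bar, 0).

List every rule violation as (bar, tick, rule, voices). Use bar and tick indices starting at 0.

(8, 0, R2, (0, 1))

bar 0: v0=A3 v1=A4 downbeat P8
bar 1: v0=C4 v1=E4 downbeat M3
bar 2: v0=B3 v1=G4 downbeat m6
bar 3: v0=C4 v1=G4 downbeat P5
bar 4: v0=A3 v1=A4 downbeat P8
bar 5: v0=C4 v1=E4 downbeat M3
bar 6: v0=B3 v1=D4 downbeat m3
bar 7: v0=G3 v1=E4 downbeat M6
bar 8: v0=A3 v1=A4 downbeat P8
  -> R2 @ bar 8 tick 0 v(0, 1): G3/E4 M6 -> A3/A4 P8 similar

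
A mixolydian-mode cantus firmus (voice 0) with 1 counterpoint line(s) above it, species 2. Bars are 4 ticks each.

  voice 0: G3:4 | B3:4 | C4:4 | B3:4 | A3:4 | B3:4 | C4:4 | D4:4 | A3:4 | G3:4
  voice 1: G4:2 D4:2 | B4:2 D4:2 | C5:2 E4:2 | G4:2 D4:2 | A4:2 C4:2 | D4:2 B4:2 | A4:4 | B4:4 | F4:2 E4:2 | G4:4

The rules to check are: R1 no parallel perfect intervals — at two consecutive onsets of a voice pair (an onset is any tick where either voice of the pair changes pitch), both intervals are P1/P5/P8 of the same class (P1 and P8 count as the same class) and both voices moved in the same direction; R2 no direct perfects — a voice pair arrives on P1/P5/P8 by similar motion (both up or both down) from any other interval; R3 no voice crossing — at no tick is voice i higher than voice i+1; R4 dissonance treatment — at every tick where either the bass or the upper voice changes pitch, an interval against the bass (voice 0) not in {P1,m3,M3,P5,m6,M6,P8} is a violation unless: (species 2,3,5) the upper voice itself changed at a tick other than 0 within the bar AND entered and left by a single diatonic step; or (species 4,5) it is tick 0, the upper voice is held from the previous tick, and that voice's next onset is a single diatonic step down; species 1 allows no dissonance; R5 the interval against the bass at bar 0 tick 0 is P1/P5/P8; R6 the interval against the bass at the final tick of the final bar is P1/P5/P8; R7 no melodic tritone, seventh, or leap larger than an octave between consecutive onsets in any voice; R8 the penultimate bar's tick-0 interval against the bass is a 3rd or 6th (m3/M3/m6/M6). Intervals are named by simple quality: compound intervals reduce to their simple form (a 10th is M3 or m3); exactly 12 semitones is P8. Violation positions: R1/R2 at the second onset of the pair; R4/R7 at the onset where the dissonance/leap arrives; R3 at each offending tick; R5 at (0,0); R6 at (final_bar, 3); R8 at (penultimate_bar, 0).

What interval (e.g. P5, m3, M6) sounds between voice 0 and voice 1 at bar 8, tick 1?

m6

voice 0=A3 voice 1=F4 -> m6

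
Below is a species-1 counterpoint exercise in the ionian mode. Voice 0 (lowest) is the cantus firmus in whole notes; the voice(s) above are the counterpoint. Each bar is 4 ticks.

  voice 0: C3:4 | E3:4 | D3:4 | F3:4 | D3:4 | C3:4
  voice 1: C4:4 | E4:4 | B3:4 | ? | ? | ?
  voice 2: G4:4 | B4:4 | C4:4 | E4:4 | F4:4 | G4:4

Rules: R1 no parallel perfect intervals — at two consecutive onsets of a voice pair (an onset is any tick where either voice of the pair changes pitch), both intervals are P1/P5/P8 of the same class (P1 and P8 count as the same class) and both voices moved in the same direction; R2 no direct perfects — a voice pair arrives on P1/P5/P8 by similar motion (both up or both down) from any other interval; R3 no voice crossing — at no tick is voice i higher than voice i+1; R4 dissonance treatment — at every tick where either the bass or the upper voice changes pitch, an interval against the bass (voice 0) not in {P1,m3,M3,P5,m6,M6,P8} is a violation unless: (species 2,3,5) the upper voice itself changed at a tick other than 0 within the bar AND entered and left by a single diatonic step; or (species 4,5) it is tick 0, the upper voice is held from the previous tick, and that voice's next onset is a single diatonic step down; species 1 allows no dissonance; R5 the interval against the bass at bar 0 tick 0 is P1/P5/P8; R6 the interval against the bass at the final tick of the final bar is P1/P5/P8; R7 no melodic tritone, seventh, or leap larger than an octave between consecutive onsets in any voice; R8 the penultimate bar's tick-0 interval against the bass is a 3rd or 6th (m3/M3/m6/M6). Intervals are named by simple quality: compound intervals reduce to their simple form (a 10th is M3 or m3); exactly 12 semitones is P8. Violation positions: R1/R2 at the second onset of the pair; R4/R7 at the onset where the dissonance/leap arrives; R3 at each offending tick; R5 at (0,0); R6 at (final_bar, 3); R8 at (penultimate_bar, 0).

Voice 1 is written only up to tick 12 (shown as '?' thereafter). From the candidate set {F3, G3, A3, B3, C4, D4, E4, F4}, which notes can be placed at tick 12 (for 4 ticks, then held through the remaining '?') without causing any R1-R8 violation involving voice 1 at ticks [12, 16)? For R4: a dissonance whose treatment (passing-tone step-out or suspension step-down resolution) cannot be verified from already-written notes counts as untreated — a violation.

{A3, D4}

F3: violates R7
G3: violates R4
A3: legal
B3: violates R4
C4: violates R2
D4: legal
E4: violates R2,R4
F4: violates R2,R3,R7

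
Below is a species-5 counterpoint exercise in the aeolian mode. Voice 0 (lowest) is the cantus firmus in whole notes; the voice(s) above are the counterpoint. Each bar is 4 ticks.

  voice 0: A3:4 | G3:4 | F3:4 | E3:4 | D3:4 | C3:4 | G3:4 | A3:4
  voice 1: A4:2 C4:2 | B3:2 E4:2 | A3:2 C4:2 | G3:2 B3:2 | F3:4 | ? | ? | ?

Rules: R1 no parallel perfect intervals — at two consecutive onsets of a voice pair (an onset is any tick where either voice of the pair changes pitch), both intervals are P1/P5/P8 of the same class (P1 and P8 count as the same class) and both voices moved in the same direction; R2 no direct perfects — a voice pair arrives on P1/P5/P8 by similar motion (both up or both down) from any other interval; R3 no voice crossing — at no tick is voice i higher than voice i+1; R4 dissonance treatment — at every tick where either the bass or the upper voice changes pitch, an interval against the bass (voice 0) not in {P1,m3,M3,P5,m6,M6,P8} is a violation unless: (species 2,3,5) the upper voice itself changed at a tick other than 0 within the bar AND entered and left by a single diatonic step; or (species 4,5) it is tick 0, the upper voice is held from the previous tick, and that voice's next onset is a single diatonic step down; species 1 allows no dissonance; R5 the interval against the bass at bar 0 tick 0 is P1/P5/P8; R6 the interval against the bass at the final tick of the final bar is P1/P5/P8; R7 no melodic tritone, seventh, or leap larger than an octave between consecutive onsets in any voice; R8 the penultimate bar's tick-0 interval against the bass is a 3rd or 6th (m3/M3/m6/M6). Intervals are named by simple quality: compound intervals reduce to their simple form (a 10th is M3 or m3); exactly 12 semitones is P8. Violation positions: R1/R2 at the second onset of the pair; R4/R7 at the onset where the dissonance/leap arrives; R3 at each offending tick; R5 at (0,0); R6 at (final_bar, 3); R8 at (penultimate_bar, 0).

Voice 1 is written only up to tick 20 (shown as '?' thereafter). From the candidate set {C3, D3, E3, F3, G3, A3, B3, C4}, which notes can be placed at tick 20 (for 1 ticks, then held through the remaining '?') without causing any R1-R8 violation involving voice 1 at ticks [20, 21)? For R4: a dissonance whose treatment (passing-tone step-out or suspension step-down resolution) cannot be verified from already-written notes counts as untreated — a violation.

{A3, C4, E3, G3}

C3: violates R2
D3: violates R4
E3: legal
F3: violates R4
G3: legal
A3: legal
B3: violates R4,R7
C4: legal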